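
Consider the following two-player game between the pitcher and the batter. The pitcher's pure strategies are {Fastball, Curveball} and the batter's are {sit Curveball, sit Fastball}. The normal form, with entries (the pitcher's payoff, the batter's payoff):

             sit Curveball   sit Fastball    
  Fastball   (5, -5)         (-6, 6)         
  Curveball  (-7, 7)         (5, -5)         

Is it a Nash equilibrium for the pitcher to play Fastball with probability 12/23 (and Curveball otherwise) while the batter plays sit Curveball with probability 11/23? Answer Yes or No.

Check the batter's indifference given the pitcher's mix p = 12/23:
  payoff from sit Curveball = 17/23; payoff from sit Fastball = 17/23 — equal.
Check the pitcher's indifference given the batter's mix q = 11/23:
  payoff from Fastball = -17/23; payoff from Curveball = -17/23 — equal.
Both players are indifferent, so neither can profitably deviate.

Yes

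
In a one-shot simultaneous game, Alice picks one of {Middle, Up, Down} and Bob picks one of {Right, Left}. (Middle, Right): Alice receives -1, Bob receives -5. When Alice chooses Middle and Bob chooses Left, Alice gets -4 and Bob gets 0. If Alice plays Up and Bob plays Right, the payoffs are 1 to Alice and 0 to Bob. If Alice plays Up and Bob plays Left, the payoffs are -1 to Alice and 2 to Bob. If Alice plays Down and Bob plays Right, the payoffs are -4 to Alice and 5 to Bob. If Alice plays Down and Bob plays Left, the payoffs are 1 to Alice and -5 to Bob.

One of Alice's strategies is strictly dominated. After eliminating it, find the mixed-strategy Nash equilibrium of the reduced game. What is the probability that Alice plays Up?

p = 5/6

Alice's strategy Middle is strictly dominated by Up: 1 > -1 and -1 > -4. Eliminate Middle.
For Bob to be willing to mix, Bob must be indifferent between Right and Left, which pins down Alice's mix.
  Bob's payoff to Right: p·0 + (1−p)·5 = -5p + 5
  Bob's payoff to Left: p·2 + (1−p)·(-5) = 7p - 5
  -5p + 5 = 7p - 5  ⇒  -12p = -10  ⇒  p = 5/6.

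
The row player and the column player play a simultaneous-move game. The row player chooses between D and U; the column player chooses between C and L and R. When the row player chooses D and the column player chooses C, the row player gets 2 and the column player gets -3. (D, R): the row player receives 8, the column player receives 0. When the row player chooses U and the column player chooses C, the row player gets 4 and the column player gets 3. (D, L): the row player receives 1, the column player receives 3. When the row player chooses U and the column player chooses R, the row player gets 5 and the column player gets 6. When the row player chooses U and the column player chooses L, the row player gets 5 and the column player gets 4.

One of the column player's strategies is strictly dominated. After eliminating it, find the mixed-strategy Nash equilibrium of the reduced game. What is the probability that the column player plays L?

The column player's strategy C is strictly dominated by R: 0 > -3 and 6 > 3. Eliminate C.
The column player's mix must leave the row player indifferent between D and U.
  the row player's payoff from D: q·1 + (1−q)·8 = -7q + 8
  the row player's payoff from U: q·5 + (1−q)·5 = 5
  -7q + 8 = 5  ⇒  -7q = -3  ⇒  q = 3/7.

q = 3/7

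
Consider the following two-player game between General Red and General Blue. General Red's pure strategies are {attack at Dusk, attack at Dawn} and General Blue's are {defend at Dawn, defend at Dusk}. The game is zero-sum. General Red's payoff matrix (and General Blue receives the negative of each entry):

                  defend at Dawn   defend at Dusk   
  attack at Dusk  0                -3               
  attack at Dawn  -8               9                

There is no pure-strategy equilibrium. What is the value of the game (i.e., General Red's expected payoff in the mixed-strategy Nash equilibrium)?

General Blue's mix must leave General Red indifferent between attack at Dusk and attack at Dawn.
  General Red's expected payoff from attack at Dusk: q·0 + (1−q)·(-3) = 3q - 3
  General Red's expected payoff from attack at Dawn: q·(-8) + (1−q)·9 = -17q + 9
  3q - 3 = -17q + 9  ⇒  20q = 12  ⇒  q = 3/5.
The value is General Red's expected payoff against this mix (using attack at Dusk): (3/5)·0 + (2/5)·(-3) = -6/5.

v = -6/5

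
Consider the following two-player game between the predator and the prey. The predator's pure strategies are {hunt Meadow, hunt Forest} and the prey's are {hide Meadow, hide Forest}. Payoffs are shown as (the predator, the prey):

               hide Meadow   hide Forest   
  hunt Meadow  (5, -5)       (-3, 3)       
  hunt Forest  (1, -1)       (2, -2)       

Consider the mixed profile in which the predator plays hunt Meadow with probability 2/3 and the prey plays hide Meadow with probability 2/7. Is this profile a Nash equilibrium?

Given the predator's mix p = 2/3, the prey's payoff from hide Meadow is -11/3 but from hide Forest is 4/3. The prey strictly prefers hide Forest, so the prey would not mix.
So the proposed profile is not a Nash equilibrium.

No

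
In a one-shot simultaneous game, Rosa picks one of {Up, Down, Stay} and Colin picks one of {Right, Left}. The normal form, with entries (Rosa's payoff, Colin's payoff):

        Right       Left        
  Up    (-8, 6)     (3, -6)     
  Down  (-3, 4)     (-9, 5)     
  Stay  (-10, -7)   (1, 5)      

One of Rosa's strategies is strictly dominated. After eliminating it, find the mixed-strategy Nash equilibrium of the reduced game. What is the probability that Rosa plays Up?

p = 1/13

Rosa's strategy Stay is strictly dominated by Up: -8 > -10 and 3 > 1. Eliminate Stay.
For Colin to be willing to mix, Colin must be indifferent between Right and Left, which pins down Rosa's mix.
  Colin's expected payoff from Right: p·6 + (1−p)·4 = 2p + 4
  Colin's expected payoff from Left: p·(-6) + (1−p)·5 = -11p + 5
  2p + 4 = -11p + 5  ⇒  13p = 1  ⇒  p = 1/13.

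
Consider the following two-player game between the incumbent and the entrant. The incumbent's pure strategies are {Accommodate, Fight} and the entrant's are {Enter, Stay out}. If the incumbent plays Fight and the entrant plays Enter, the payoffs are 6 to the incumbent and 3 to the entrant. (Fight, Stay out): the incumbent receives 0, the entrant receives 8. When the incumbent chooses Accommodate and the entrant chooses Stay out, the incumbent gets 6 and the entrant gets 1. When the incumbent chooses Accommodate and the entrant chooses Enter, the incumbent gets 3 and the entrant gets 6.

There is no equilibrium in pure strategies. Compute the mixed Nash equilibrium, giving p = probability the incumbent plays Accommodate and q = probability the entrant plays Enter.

p = 1/2, q = 2/3

Set the entrant's expected payoff from Enter equal to that from Stay out:
  the entrant's payoff from Enter: p·6 + (1−p)·3 = 3p + 3
  the entrant's payoff from Stay out: p·1 + (1−p)·8 = -7p + 8
  3p + 3 = -7p + 8  ⇒  10p = 5  ⇒  p = 1/2.
In a mixed equilibrium the incumbent is indifferent between Accommodate and Fight; this condition fixes q.
  the incumbent's expected payoff from Accommodate: q·3 + (1−q)·6 = -3q + 6
  the incumbent's expected payoff from Fight: q·6 + (1−q)·0 = 6q
  -3q + 6 = 6q  ⇒  -9q = -6  ⇒  q = 2/3.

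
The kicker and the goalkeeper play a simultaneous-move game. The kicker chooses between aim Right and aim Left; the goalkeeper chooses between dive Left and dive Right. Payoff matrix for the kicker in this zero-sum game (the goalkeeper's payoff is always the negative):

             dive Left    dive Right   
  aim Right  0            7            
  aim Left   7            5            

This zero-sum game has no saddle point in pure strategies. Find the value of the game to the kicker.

v = 49/9

For the kicker to be willing to mix, the kicker must be indifferent between aim Right and aim Left, which pins down the goalkeeper's mix.
  the kicker's expected payoff from aim Right: q·0 + (1−q)·7 = -7q + 7
  the kicker's expected payoff from aim Left: q·7 + (1−q)·5 = 2q + 5
  -7q + 7 = 2q + 5  ⇒  -9q = -2  ⇒  q = 2/9.
The value is the kicker's expected payoff against this mix (using aim Right): (2/9)·0 + (7/9)·7 = 49/9.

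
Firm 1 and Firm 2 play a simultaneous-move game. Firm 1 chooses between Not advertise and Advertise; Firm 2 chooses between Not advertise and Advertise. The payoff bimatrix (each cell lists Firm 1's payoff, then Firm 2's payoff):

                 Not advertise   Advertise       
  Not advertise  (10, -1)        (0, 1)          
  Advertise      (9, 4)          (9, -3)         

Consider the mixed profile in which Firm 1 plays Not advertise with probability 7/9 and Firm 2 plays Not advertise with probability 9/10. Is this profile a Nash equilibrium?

Yes

Check Firm 2's indifference given Firm 1's mix p = 7/9:
  payoff from Not advertise = 1/9; payoff from Advertise = 1/9 — equal.
Check Firm 1's indifference given Firm 2's mix q = 9/10:
  payoff from Not advertise = 9; payoff from Advertise = 9 — equal.
Both players are indifferent, so neither can profitably deviate.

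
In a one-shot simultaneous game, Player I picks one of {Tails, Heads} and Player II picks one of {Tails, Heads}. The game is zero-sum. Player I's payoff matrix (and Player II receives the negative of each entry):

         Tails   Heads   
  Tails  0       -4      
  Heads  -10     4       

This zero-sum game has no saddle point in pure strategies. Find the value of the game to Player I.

Set Player I's expected payoff from Tails equal to that from Heads:
  Player I's expected payoff from Tails: q·0 + (1−q)·(-4) = 4q - 4
  Player I's expected payoff from Heads: q·(-10) + (1−q)·4 = -14q + 4
  4q - 4 = -14q + 4  ⇒  18q = 8  ⇒  q = 4/9.
The value is Player I's expected payoff against this mix (using Tails): (4/9)·0 + (5/9)·(-4) = -20/9.

v = -20/9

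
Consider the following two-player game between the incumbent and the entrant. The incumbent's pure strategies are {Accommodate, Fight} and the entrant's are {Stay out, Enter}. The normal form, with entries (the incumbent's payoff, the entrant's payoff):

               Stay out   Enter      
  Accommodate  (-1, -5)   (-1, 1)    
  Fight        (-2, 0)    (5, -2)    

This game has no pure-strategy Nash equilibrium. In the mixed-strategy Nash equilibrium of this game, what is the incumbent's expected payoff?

-1

For the incumbent to be willing to mix, the incumbent must be indifferent between Accommodate and Fight, which pins down the entrant's mix.
  the incumbent's expected payoff from Accommodate: q·(-1) + (1−q)·(-1) = -1
  the incumbent's expected payoff from Fight: q·(-2) + (1−q)·5 = -7q + 5
  -1 = -7q + 5  ⇒  7q = 6  ⇒  q = 6/7.
At equilibrium the incumbent is indifferent across rows, so the incumbent's payoff equals the payoff from Accommodate: (6/7)·(-1) + (1/7)·(-1) = -1.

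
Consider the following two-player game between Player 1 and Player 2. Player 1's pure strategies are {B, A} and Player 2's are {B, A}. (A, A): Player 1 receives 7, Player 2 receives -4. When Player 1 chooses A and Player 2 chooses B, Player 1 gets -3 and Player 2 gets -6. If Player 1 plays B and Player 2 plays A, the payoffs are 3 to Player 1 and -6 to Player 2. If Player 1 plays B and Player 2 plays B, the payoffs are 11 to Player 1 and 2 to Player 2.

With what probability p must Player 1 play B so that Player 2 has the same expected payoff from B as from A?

p = 1/5

In a mixed equilibrium Player 2 is indifferent between B and A; this condition fixes p.
  Player 2's payoff from B: p·2 + (1−p)·(-6) = 8p - 6
  Player 2's payoff from A: p·(-6) + (1−p)·(-4) = -2p - 4
  8p - 6 = -2p - 4  ⇒  10p = 2  ⇒  p = 1/5.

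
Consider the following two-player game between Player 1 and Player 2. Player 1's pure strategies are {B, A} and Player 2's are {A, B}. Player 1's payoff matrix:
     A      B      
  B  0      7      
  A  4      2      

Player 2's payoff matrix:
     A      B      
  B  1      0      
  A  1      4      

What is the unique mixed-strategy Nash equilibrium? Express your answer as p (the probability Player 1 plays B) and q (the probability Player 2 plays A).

For Player 2 to be willing to mix, Player 2 must be indifferent between A and B, which pins down Player 1's mix.
  Player 2's expected payoff from A: p·1 + (1−p)·1 = 1
  Player 2's expected payoff from B: p·0 + (1−p)·4 = -4p + 4
  1 = -4p + 4  ⇒  4p = 3  ⇒  p = 3/4.
Player 2's mix must leave Player 1 indifferent between B and A.
  Player 1's payoff to B: q·0 + (1−q)·7 = -7q + 7
  Player 1's payoff to A: q·4 + (1−q)·2 = 2q + 2
  -7q + 7 = 2q + 2  ⇒  -9q = -5  ⇒  q = 5/9.

p = 3/4, q = 5/9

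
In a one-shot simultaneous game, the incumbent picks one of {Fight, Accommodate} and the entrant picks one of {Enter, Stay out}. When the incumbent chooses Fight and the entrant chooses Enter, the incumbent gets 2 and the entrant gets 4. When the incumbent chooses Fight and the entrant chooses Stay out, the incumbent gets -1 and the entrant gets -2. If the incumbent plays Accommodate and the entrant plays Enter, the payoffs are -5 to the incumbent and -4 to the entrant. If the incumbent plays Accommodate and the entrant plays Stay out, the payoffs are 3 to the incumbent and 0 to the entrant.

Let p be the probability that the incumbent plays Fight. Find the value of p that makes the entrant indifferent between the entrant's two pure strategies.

For the entrant to be willing to mix, the entrant must be indifferent between Enter and Stay out, which pins down the incumbent's mix.
  the entrant's payoff from Enter: p·4 + (1−p)·(-4) = 8p - 4
  the entrant's payoff from Stay out: p·(-2) + (1−p)·0 = -2p
  8p - 4 = -2p  ⇒  10p = 4  ⇒  p = 2/5.

p = 2/5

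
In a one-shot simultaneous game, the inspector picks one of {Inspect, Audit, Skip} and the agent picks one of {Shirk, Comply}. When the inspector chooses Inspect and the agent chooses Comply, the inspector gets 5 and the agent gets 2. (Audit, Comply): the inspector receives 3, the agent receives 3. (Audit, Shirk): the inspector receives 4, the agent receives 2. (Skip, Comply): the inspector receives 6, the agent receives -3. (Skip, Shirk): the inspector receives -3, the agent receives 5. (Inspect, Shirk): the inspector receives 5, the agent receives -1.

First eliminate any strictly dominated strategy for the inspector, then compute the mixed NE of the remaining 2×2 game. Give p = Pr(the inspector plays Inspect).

p = 8/11

The inspector's strategy Audit is strictly dominated by Inspect: 5 > 4 and 5 > 3. Eliminate Audit.
Set the agent's expected payoff from Shirk equal to that from Comply:
  the agent's payoff from Shirk: p·(-1) + (1−p)·5 = -6p + 5
  the agent's payoff from Comply: p·2 + (1−p)·(-3) = 5p - 3
  -6p + 5 = 5p - 3  ⇒  -11p = -8  ⇒  p = 8/11.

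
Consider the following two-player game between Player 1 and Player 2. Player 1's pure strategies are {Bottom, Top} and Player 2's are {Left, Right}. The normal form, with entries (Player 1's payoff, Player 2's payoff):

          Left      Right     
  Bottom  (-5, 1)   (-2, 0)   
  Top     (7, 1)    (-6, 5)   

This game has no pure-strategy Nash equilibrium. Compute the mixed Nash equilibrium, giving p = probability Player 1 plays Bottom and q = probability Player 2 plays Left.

For Player 2 to be willing to mix, Player 2 must be indifferent between Left and Right, which pins down Player 1's mix.
  Player 2's expected payoff from Left: p·1 + (1−p)·1 = 1
  Player 2's expected payoff from Right: p·0 + (1−p)·5 = -5p + 5
  1 = -5p + 5  ⇒  5p = 4  ⇒  p = 4/5.
Player 1's indifference between Bottom and Top determines Player 2's mixing probability q:
  Player 1's payoff to Bottom: q·(-5) + (1−q)·(-2) = -3q - 2
  Player 1's payoff to Top: q·7 + (1−q)·(-6) = 13q - 6
  -3q - 2 = 13q - 6  ⇒  -16q = -4  ⇒  q = 1/4.

p = 4/5, q = 1/4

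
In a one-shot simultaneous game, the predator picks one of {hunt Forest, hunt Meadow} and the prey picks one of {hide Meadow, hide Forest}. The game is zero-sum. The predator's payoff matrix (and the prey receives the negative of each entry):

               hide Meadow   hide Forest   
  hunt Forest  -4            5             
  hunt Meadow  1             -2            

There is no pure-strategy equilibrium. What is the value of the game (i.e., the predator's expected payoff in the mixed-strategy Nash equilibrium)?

v = -1/4

For the predator to be willing to mix, the predator must be indifferent between hunt Forest and hunt Meadow, which pins down the prey's mix.
  the predator's payoff from hunt Forest: q·(-4) + (1−q)·5 = -9q + 5
  the predator's payoff from hunt Meadow: q·1 + (1−q)·(-2) = 3q - 2
  -9q + 5 = 3q - 2  ⇒  -12q = -7  ⇒  q = 7/12.
The value is the predator's expected payoff against this mix (using hunt Forest): (7/12)·(-4) + (5/12)·5 = -1/4.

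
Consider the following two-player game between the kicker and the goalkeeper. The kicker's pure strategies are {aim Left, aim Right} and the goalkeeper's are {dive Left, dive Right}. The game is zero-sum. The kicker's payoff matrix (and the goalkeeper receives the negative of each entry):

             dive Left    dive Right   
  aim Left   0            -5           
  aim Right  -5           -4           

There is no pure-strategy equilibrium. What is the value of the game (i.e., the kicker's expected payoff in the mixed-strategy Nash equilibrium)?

The goalkeeper's mix must leave the kicker indifferent between aim Left and aim Right.
  the kicker's payoff from aim Left: q·0 + (1−q)·(-5) = 5q - 5
  the kicker's payoff from aim Right: q·(-5) + (1−q)·(-4) = -q - 4
  5q - 5 = -q - 4  ⇒  6q = 1  ⇒  q = 1/6.
The value is the kicker's expected payoff against this mix (using aim Left): (1/6)·0 + (5/6)·(-5) = -25/6.

v = -25/6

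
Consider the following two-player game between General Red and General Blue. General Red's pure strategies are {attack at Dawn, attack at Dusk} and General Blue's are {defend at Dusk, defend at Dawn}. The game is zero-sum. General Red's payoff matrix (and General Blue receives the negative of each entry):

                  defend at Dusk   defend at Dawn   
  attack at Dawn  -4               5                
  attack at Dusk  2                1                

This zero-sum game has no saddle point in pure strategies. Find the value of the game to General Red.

In a mixed equilibrium General Red is indifferent between attack at Dawn and attack at Dusk; this condition fixes q.
  General Red's payoff from attack at Dawn: q·(-4) + (1−q)·5 = -9q + 5
  General Red's payoff from attack at Dusk: q·2 + (1−q)·1 = q + 1
  -9q + 5 = q + 1  ⇒  -10q = -4  ⇒  q = 2/5.
The value is General Red's expected payoff against this mix (using attack at Dawn): (2/5)·(-4) + (3/5)·5 = 7/5.

v = 7/5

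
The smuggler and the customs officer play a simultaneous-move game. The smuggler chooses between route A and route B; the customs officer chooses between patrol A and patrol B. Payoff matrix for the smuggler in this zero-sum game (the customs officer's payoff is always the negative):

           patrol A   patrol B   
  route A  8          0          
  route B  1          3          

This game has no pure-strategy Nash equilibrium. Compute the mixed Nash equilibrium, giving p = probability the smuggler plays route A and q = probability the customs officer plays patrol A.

Set the customs officer's expected payoff from patrol A equal to that from patrol B:
  the customs officer's payoff to patrol A: p·(-8) + (1−p)·(-1) = -7p - 1
  the customs officer's payoff to patrol B: p·0 + (1−p)·(-3) = 3p - 3
  -7p - 1 = 3p - 3  ⇒  -10p = -2  ⇒  p = 1/5.
Set the smuggler's expected payoff from route A equal to that from route B:
  the smuggler's expected payoff from route A: q·8 + (1−q)·0 = 8q
  the smuggler's expected payoff from route B: q·1 + (1−q)·3 = -2q + 3
  8q = -2q + 3  ⇒  10q = 3  ⇒  q = 3/10.

p = 1/5, q = 3/10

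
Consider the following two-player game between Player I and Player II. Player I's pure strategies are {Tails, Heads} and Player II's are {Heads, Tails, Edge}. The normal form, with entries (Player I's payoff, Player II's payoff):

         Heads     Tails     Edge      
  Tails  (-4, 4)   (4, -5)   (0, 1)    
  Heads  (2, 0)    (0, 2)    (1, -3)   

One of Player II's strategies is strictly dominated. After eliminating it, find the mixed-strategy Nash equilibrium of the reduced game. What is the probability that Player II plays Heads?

q = 2/5

Player II's strategy Edge is strictly dominated by Heads: 4 > 1 and 0 > -3. Eliminate Edge.
Player I's indifference between Tails and Heads determines Player II's mixing probability q:
  Player I's payoff to Tails: q·(-4) + (1−q)·4 = -8q + 4
  Player I's payoff to Heads: q·2 + (1−q)·0 = 2q
  -8q + 4 = 2q  ⇒  -10q = -4  ⇒  q = 2/5.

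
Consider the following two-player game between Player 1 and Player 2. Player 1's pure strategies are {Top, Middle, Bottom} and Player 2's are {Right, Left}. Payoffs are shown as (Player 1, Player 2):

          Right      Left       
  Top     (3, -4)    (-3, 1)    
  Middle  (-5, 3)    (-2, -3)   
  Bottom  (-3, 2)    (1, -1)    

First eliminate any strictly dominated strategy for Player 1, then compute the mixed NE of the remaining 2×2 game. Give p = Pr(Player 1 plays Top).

p = 3/8

Player 1's strategy Middle is strictly dominated by Bottom: -3 > -5 and 1 > -2. Eliminate Middle.
Set Player 2's expected payoff from Right equal to that from Left:
  Player 2's expected payoff from Right: p·(-4) + (1−p)·2 = -6p + 2
  Player 2's expected payoff from Left: p·1 + (1−p)·(-1) = 2p - 1
  -6p + 2 = 2p - 1  ⇒  -8p = -3  ⇒  p = 3/8.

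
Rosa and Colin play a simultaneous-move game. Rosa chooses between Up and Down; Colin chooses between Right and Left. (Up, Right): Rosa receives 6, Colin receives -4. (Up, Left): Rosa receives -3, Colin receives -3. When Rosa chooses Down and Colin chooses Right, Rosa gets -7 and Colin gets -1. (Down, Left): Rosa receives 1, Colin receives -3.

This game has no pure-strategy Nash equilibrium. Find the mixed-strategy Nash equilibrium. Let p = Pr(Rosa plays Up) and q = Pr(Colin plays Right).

p = 2/3, q = 4/17

Set Colin's expected payoff from Right equal to that from Left:
  Colin's payoff to Right: p·(-4) + (1−p)·(-1) = -3p - 1
  Colin's payoff to Left: p·(-3) + (1−p)·(-3) = -3
  -3p - 1 = -3  ⇒  -3p = -2  ⇒  p = 2/3.
In a mixed equilibrium Rosa is indifferent between Up and Down; this condition fixes q.
  Rosa's payoff to Up: q·6 + (1−q)·(-3) = 9q - 3
  Rosa's payoff to Down: q·(-7) + (1−q)·1 = -8q + 1
  9q - 3 = -8q + 1  ⇒  17q = 4  ⇒  q = 4/17.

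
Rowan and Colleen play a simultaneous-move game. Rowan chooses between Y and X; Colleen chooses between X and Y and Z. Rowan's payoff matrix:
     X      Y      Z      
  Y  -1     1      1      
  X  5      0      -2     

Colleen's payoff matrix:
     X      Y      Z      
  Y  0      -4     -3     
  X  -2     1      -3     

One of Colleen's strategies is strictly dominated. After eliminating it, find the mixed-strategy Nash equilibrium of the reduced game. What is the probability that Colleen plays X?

q = 1/7

Colleen's strategy Z is strictly dominated by X: 0 > -3 and -2 > -3. Eliminate Z.
For Rowan to be willing to mix, Rowan must be indifferent between Y and X, which pins down Colleen's mix.
  Rowan's payoff from Y: q·(-1) + (1−q)·1 = -2q + 1
  Rowan's payoff from X: q·5 + (1−q)·0 = 5q
  -2q + 1 = 5q  ⇒  -7q = -1  ⇒  q = 1/7.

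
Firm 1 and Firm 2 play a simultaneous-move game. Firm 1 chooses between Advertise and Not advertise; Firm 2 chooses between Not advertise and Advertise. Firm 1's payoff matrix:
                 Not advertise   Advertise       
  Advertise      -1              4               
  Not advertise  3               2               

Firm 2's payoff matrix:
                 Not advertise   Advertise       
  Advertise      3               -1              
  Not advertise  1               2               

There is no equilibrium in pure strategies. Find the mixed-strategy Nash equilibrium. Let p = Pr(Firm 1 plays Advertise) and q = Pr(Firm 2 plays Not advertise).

p = 1/5, q = 1/3

Firm 1's mix must leave Firm 2 indifferent between Not advertise and Advertise.
  Firm 2's payoff from Not advertise: p·3 + (1−p)·1 = 2p + 1
  Firm 2's payoff from Advertise: p·(-1) + (1−p)·2 = -3p + 2
  2p + 1 = -3p + 2  ⇒  5p = 1  ⇒  p = 1/5.
Firm 1's indifference between Advertise and Not advertise determines Firm 2's mixing probability q:
  Firm 1's expected payoff from Advertise: q·(-1) + (1−q)·4 = -5q + 4
  Firm 1's expected payoff from Not advertise: q·3 + (1−q)·2 = q + 2
  -5q + 4 = q + 2  ⇒  -6q = -2  ⇒  q = 1/3.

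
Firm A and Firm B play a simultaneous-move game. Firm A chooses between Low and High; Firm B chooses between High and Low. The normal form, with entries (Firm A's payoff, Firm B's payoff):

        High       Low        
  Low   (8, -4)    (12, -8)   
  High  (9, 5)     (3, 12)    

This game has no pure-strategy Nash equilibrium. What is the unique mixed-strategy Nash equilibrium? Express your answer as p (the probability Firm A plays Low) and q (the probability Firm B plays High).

Set Firm B's expected payoff from High equal to that from Low:
  Firm B's payoff from High: p·(-4) + (1−p)·5 = -9p + 5
  Firm B's payoff from Low: p·(-8) + (1−p)·12 = -20p + 12
  -9p + 5 = -20p + 12  ⇒  11p = 7  ⇒  p = 7/11.
Firm A's indifference between Low and High determines Firm B's mixing probability q:
  Firm A's payoff from Low: q·8 + (1−q)·12 = -4q + 12
  Firm A's payoff from High: q·9 + (1−q)·3 = 6q + 3
  -4q + 12 = 6q + 3  ⇒  -10q = -9  ⇒  q = 9/10.

p = 7/11, q = 9/10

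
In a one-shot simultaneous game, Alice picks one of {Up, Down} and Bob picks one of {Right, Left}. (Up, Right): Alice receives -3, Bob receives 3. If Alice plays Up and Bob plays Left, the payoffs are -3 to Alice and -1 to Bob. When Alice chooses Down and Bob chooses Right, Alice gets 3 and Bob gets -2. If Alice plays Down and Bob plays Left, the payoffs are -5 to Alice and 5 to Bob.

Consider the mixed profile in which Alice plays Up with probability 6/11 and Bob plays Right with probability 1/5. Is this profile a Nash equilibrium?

Given Alice's mix p = 6/11, Bob's payoff from Right is 8/11 but from Left is 19/11. Bob strictly prefers Left, so Bob would not mix.
So the proposed profile is not a Nash equilibrium.

No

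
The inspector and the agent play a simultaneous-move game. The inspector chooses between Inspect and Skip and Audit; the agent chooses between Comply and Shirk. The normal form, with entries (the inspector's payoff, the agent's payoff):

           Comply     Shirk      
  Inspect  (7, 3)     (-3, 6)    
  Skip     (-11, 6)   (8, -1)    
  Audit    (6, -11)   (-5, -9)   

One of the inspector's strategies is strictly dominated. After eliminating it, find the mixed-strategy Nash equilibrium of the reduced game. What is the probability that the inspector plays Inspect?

p = 7/10

The inspector's strategy Audit is strictly dominated by Inspect: 7 > 6 and -3 > -5. Eliminate Audit.
In a mixed equilibrium the agent is indifferent between Comply and Shirk; this condition fixes p.
  the agent's payoff from Comply: p·3 + (1−p)·6 = -3p + 6
  the agent's payoff from Shirk: p·6 + (1−p)·(-1) = 7p - 1
  -3p + 6 = 7p - 1  ⇒  -10p = -7  ⇒  p = 7/10.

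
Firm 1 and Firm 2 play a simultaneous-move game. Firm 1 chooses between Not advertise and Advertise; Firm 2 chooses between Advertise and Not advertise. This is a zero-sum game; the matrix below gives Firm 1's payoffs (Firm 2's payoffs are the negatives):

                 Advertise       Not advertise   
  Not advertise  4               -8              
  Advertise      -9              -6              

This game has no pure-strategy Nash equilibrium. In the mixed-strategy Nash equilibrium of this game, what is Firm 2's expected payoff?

Firm 1's mix must leave Firm 2 indifferent between Advertise and Not advertise.
  Firm 2's expected payoff from Advertise: p·(-4) + (1−p)·9 = -13p + 9
  Firm 2's expected payoff from Not advertise: p·8 + (1−p)·6 = 2p + 6
  -13p + 9 = 2p + 6  ⇒  -15p = -3  ⇒  p = 1/5.
At equilibrium Firm 2 is indifferent across columns, so Firm 2's payoff equals the payoff from Advertise: (1/5)·(-4) + (4/5)·9 = 32/5.

32/5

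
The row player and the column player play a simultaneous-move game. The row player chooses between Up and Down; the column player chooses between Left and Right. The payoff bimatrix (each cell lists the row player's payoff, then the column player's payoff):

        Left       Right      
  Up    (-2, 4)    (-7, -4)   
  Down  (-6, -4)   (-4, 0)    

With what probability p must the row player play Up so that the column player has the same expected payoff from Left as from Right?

p = 1/3

The row player's mix must leave the column player indifferent between Left and Right.
  the column player's payoff to Left: p·4 + (1−p)·(-4) = 8p - 4
  the column player's payoff to Right: p·(-4) + (1−p)·0 = -4p
  8p - 4 = -4p  ⇒  12p = 4  ⇒  p = 1/3.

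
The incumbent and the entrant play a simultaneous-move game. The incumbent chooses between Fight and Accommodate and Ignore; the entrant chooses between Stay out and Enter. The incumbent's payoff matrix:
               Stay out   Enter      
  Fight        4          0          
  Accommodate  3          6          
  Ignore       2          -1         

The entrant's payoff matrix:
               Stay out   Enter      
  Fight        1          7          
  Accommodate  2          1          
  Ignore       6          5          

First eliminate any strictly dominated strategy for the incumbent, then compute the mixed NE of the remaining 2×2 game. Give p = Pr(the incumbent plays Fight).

The incumbent's strategy Ignore is strictly dominated by Fight: 4 > 2 and 0 > -1. Eliminate Ignore.
In a mixed equilibrium the entrant is indifferent between Stay out and Enter; this condition fixes p.
  the entrant's expected payoff from Stay out: p·1 + (1−p)·2 = -p + 2
  the entrant's expected payoff from Enter: p·7 + (1−p)·1 = 6p + 1
  -p + 2 = 6p + 1  ⇒  -7p = -1  ⇒  p = 1/7.

p = 1/7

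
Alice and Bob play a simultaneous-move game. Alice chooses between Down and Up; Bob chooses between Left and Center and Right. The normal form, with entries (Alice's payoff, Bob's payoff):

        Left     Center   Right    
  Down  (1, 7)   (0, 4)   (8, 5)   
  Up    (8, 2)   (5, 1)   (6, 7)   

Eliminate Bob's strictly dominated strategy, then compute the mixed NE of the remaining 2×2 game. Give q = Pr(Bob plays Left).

q = 2/9

Bob's strategy Center is strictly dominated by Left: 7 > 4 and 2 > 1. Eliminate Center.
Set Alice's expected payoff from Down equal to that from Up:
  Alice's expected payoff from Down: q·1 + (1−q)·8 = -7q + 8
  Alice's expected payoff from Up: q·8 + (1−q)·6 = 2q + 6
  -7q + 8 = 2q + 6  ⇒  -9q = -2  ⇒  q = 2/9.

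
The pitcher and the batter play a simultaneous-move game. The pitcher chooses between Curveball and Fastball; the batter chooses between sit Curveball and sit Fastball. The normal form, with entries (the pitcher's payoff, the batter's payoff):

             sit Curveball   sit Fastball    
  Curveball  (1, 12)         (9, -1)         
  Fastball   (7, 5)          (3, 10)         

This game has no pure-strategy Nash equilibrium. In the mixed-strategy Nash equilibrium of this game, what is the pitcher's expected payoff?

5

For the pitcher to be willing to mix, the pitcher must be indifferent between Curveball and Fastball, which pins down the batter's mix.
  the pitcher's expected payoff from Curveball: q·1 + (1−q)·9 = -8q + 9
  the pitcher's expected payoff from Fastball: q·7 + (1−q)·3 = 4q + 3
  -8q + 9 = 4q + 3  ⇒  -12q = -6  ⇒  q = 1/2.
At equilibrium the pitcher is indifferent across rows, so the pitcher's payoff equals the payoff from Curveball: (1/2)·1 + (1/2)·9 = 5.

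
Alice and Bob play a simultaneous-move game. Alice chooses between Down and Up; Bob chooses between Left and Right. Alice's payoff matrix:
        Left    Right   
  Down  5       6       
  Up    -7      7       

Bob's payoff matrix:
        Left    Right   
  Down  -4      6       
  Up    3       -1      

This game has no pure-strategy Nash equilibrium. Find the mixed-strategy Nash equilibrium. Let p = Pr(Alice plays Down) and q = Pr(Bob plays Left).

In a mixed equilibrium Bob is indifferent between Left and Right; this condition fixes p.
  Bob's expected payoff from Left: p·(-4) + (1−p)·3 = -7p + 3
  Bob's expected payoff from Right: p·6 + (1−p)·(-1) = 7p - 1
  -7p + 3 = 7p - 1  ⇒  -14p = -4  ⇒  p = 2/7.
Bob's mix must leave Alice indifferent between Down and Up.
  Alice's expected payoff from Down: q·5 + (1−q)·6 = -q + 6
  Alice's expected payoff from Up: q·(-7) + (1−q)·7 = -14q + 7
  -q + 6 = -14q + 7  ⇒  13q = 1  ⇒  q = 1/13.

p = 2/7, q = 1/13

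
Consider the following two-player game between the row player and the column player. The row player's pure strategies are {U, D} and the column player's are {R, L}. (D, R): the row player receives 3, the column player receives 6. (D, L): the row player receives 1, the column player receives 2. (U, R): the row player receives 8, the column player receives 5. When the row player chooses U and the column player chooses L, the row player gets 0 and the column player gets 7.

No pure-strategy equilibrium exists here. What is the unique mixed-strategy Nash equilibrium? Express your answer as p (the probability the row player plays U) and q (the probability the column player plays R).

p = 2/3, q = 1/6

In a mixed equilibrium the column player is indifferent between R and L; this condition fixes p.
  the column player's payoff to R: p·5 + (1−p)·6 = -p + 6
  the column player's payoff to L: p·7 + (1−p)·2 = 5p + 2
  -p + 6 = 5p + 2  ⇒  -6p = -4  ⇒  p = 2/3.
Set the row player's expected payoff from U equal to that from D:
  the row player's payoff to U: q·8 + (1−q)·0 = 8q
  the row player's payoff to D: q·3 + (1−q)·1 = 2q + 1
  8q = 2q + 1  ⇒  6q = 1  ⇒  q = 1/6.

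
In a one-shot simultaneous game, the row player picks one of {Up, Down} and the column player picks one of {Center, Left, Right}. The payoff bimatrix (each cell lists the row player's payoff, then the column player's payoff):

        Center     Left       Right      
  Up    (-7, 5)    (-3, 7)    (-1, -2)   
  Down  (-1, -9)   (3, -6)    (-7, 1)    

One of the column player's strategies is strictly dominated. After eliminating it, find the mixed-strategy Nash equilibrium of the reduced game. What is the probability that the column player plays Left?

The column player's strategy Center is strictly dominated by Left: 7 > 5 and -6 > -9. Eliminate Center.
In a mixed equilibrium the row player is indifferent between Up and Down; this condition fixes q.
  the row player's payoff from Up: q·(-3) + (1−q)·(-1) = -2q - 1
  the row player's payoff from Down: q·3 + (1−q)·(-7) = 10q - 7
  -2q - 1 = 10q - 7  ⇒  -12q = -6  ⇒  q = 1/2.

q = 1/2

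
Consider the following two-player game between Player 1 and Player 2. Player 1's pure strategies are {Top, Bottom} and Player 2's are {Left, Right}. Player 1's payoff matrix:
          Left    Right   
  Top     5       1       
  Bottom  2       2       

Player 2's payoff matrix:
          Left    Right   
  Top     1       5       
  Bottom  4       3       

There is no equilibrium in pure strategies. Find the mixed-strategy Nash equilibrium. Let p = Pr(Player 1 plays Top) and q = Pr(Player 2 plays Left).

In a mixed equilibrium Player 2 is indifferent between Left and Right; this condition fixes p.
  Player 2's payoff to Left: p·1 + (1−p)·4 = -3p + 4
  Player 2's payoff to Right: p·5 + (1−p)·3 = 2p + 3
  -3p + 4 = 2p + 3  ⇒  -5p = -1  ⇒  p = 1/5.
Player 2's mix must leave Player 1 indifferent between Top and Bottom.
  Player 1's payoff to Top: q·5 + (1−q)·1 = 4q + 1
  Player 1's payoff to Bottom: q·2 + (1−q)·2 = 2
  4q + 1 = 2  ⇒  4q = 1  ⇒  q = 1/4.

p = 1/5, q = 1/4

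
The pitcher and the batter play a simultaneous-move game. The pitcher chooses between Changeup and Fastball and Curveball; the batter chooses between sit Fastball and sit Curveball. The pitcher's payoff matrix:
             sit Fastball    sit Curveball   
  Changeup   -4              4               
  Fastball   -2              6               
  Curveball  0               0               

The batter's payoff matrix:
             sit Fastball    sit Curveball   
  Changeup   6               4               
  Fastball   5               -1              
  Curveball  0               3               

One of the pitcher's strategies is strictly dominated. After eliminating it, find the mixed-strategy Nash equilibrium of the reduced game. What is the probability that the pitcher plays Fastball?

p = 1/3

The pitcher's strategy Changeup is strictly dominated by Fastball: -2 > -4 and 6 > 4. Eliminate Changeup.
In a mixed equilibrium the batter is indifferent between sit Fastball and sit Curveball; this condition fixes p.
  the batter's expected payoff from sit Fastball: p·5 + (1−p)·0 = 5p
  the batter's expected payoff from sit Curveball: p·(-1) + (1−p)·3 = -4p + 3
  5p = -4p + 3  ⇒  9p = 3  ⇒  p = 1/3.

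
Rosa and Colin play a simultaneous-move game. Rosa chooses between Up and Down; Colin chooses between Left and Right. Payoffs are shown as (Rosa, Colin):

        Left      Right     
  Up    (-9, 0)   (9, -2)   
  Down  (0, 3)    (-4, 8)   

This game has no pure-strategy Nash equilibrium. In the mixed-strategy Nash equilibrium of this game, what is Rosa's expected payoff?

-18/11

Rosa's indifference between Up and Down determines Colin's mixing probability q:
  Rosa's expected payoff from Up: q·(-9) + (1−q)·9 = -18q + 9
  Rosa's expected payoff from Down: q·0 + (1−q)·(-4) = 4q - 4
  -18q + 9 = 4q - 4  ⇒  -22q = -13  ⇒  q = 13/22.
At equilibrium Rosa is indifferent across rows, so Rosa's payoff equals the payoff from Up: (13/22)·(-9) + (9/22)·9 = -18/11.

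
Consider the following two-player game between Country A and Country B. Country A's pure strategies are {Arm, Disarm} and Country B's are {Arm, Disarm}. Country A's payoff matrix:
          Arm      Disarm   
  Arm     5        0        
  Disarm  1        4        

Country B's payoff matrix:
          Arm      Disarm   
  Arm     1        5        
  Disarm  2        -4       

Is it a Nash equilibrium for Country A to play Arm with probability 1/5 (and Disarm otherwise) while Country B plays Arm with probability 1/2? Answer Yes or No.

Given Country A's mix p = 1/5, Country B's payoff from Arm is 9/5 but from Disarm is -11/5. Country B strictly prefers Arm, so Country B would not mix.
So the proposed profile is not a Nash equilibrium.

No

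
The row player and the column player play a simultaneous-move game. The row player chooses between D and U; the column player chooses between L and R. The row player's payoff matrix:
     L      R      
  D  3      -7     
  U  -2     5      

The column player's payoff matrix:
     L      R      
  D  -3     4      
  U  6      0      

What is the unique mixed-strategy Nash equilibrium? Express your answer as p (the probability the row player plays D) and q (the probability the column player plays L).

p = 6/13, q = 12/17

For the column player to be willing to mix, the column player must be indifferent between L and R, which pins down the row player's mix.
  the column player's payoff from L: p·(-3) + (1−p)·6 = -9p + 6
  the column player's payoff from R: p·4 + (1−p)·0 = 4p
  -9p + 6 = 4p  ⇒  -13p = -6  ⇒  p = 6/13.
The row player's indifference between D and U determines the column player's mixing probability q:
  the row player's expected payoff from D: q·3 + (1−q)·(-7) = 10q - 7
  the row player's expected payoff from U: q·(-2) + (1−q)·5 = -7q + 5
  10q - 7 = -7q + 5  ⇒  17q = 12  ⇒  q = 12/17.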